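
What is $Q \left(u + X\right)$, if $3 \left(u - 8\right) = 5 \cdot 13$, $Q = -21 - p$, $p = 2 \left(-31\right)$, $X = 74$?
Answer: $\frac{12751}{3} \approx 4250.3$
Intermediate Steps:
$p = -62$
$Q = 41$ ($Q = -21 - -62 = -21 + 62 = 41$)
$u = \frac{89}{3}$ ($u = 8 + \frac{5 \cdot 13}{3} = 8 + \frac{1}{3} \cdot 65 = 8 + \frac{65}{3} = \frac{89}{3} \approx 29.667$)
$Q \left(u + X\right) = 41 \left(\frac{89}{3} + 74\right) = 41 \cdot \frac{311}{3} = \frac{12751}{3}$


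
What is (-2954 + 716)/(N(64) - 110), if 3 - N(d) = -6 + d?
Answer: 746/55 ≈ 13.564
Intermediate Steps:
N(d) = 9 - d (N(d) = 3 - (-6 + d) = 3 + (6 - d) = 9 - d)
(-2954 + 716)/(N(64) - 110) = (-2954 + 716)/((9 - 1*64) - 110) = -2238/((9 - 64) - 110) = -2238/(-55 - 110) = -2238/(-165) = -2238*(-1/165) = 746/55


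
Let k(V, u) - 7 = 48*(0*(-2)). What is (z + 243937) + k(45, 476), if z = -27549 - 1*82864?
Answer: 133531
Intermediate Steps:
z = -110413 (z = -27549 - 82864 = -110413)
k(V, u) = 7 (k(V, u) = 7 + 48*(0*(-2)) = 7 + 48*0 = 7 + 0 = 7)
(z + 243937) + k(45, 476) = (-110413 + 243937) + 7 = 133524 + 7 = 133531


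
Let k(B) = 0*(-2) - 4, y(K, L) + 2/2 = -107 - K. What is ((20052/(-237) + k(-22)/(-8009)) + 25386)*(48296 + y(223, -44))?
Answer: 767846244651790/632711 ≈ 1.2136e+9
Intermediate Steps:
y(K, L) = -108 - K (y(K, L) = -1 + (-107 - K) = -108 - K)
k(B) = -4 (k(B) = 0 - 4 = -4)
((20052/(-237) + k(-22)/(-8009)) + 25386)*(48296 + y(223, -44)) = ((20052/(-237) - 4/(-8009)) + 25386)*(48296 + (-108 - 1*223)) = ((20052*(-1/237) - 4*(-1/8009)) + 25386)*(48296 + (-108 - 223)) = ((-6684/79 + 4/8009) + 25386)*(48296 - 331) = (-53531840/632711 + 25386)*47965 = (16008469606/632711)*47965 = 767846244651790/632711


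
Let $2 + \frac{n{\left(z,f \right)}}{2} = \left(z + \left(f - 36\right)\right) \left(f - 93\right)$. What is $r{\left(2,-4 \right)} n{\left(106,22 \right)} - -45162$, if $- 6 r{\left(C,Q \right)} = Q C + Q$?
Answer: $19026$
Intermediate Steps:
$n{\left(z,f \right)} = -4 + 2 \left(-93 + f\right) \left(-36 + f + z\right)$ ($n{\left(z,f \right)} = -4 + 2 \left(z + \left(f - 36\right)\right) \left(f - 93\right) = -4 + 2 \left(z + \left(f - 36\right)\right) \left(-93 + f\right) = -4 + 2 \left(z + \left(-36 + f\right)\right) \left(-93 + f\right) = -4 + 2 \left(-36 + f + z\right) \left(-93 + f\right) = -4 + 2 \left(-93 + f\right) \left(-36 + f + z\right)$)
$r{\left(C,Q \right)} = - \frac{Q}{6} - \frac{C Q}{6}$ ($r{\left(C,Q \right)} = - \frac{Q C + Q}{6} = - \frac{C Q + Q}{6} = - \frac{Q + C Q}{6} = - \frac{Q}{6} - \frac{C Q}{6}$)
$r{\left(2,-4 \right)} n{\left(106,22 \right)} - -45162 = \left(- \frac{1}{6}\right) \left(-4\right) \left(1 + 2\right) \left(6692 - 5676 - 19716 + 2 \cdot 22^{2} + 2 \cdot 22 \cdot 106\right) - -45162 = \left(- \frac{1}{6}\right) \left(-4\right) 3 \left(6692 - 5676 - 19716 + 2 \cdot 484 + 4664\right) + 45162 = 2 \left(6692 - 5676 - 19716 + 968 + 4664\right) + 45162 = 2 \left(-13068\right) + 45162 = -26136 + 45162 = 19026$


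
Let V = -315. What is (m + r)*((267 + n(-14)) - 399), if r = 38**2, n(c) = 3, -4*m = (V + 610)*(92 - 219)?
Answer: -5578089/4 ≈ -1.3945e+6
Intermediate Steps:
m = 37465/4 (m = -(-315 + 610)*(92 - 219)/4 = -295*(-127)/4 = -1/4*(-37465) = 37465/4 ≈ 9366.3)
r = 1444
(m + r)*((267 + n(-14)) - 399) = (37465/4 + 1444)*((267 + 3) - 399) = 43241*(270 - 399)/4 = (43241/4)*(-129) = -5578089/4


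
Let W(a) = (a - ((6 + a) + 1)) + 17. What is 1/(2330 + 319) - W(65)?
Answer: -26489/2649 ≈ -9.9996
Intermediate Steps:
W(a) = 10 (W(a) = (a - (7 + a)) + 17 = (a + (-7 - a)) + 17 = -7 + 17 = 10)
1/(2330 + 319) - W(65) = 1/(2330 + 319) - 1*10 = 1/2649 - 10 = -26489/2649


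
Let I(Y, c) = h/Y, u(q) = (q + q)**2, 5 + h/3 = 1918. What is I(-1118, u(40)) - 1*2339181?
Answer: -2615210097/1118 ≈ -2.3392e+6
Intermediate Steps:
h = 5739 (h = -15 + 3*1918 = -15 + 5754 = 5739)
u(q) = 4*q**2 (u(q) = (2*q)**2 = 4*q**2)
I(Y, c) = 5739/Y
I(-1118, u(40)) - 1*2339181 = 5739/(-1118) - 1*2339181 = 5739*(-1/1118) - 2339181 = -5739/1118 - 2339181 = -2615210097/1118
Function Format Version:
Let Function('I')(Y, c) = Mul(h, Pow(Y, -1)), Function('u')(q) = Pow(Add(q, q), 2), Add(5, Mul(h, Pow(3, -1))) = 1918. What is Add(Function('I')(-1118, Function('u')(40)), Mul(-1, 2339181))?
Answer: Rational(-2615210097, 1118) ≈ -2.3392e+6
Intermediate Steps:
h = 5739 (h = Add(-15, Mul(3, 1918)) = Add(-15, 5754) = 5739)
Function('u')(q) = Mul(4, Pow(q, 2)) (Function('u')(q) = Pow(Mul(2, q), 2) = Mul(4, Pow(q, 2)))
Function('I')(Y, c) = Mul(5739, Pow(Y, -1))
Add(Function('I')(-1118, Function('u')(40)), Mul(-1, 2339181)) = Add(Mul(5739, Pow(-1118, -1)), Mul(-1, 2339181)) = Add(Mul(5739, Rational(-1, 1118)), -2339181) = Add(Rational(-5739, 1118), -2339181) = Rational(-2615210097, 1118)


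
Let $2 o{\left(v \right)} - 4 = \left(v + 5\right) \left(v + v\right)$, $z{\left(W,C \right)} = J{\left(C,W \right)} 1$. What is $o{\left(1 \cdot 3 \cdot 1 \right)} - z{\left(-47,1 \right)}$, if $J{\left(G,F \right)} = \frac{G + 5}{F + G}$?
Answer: $\frac{601}{23} \approx 26.13$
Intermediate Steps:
$J{\left(G,F \right)} = \frac{5 + G}{F + G}$
$z{\left(W,C \right)} = \frac{5 + C}{C + W}$ ($z{\left(W,C \right)} = \frac{5 + C}{W + C} 1 = \frac{5 + C}{C + W} 1 = \frac{5 + C}{C + W}$)
$o{\left(v \right)} = 2 + v \left(5 + v\right)$ ($o{\left(v \right)} = 2 + \frac{\left(v + 5\right) \left(v + v\right)}{2} = 2 + \frac{\left(5 + v\right) 2 v}{2} = 2 + \frac{2 v \left(5 + v\right)}{2} = 2 + v \left(5 + v\right)$)
$o{\left(1 \cdot 3 \cdot 1 \right)} - z{\left(-47,1 \right)} = \left(2 + \left(1 \cdot 3 \cdot 1\right)^{2} + 5 \cdot 1 \cdot 3 \cdot 1\right) - \frac{5 + 1}{1 - 47} = \left(2 + \left(3 \cdot 1\right)^{2} + 5 \cdot 3 \cdot 1\right) - \frac{1}{-46} \cdot 6 = \left(2 + 3^{2} + 5 \cdot 3\right) - \left(- \frac{1}{46}\right) 6 = \left(2 + 9 + 15\right) - - \frac{3}{23} = 26 + \frac{3}{23} = \frac{601}{23}$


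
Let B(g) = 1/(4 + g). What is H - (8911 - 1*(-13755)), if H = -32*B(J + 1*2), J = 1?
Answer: -158694/7 ≈ -22671.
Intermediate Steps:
H = -32/7 (H = -32/(4 + (1 + 1*2)) = -32/(4 + (1 + 2)) = -32/(4 + 3) = -32/7 ≈ -4.5714)
H - (8911 - 1*(-13755)) = -32/7 - (8911 - 1*(-13755)) = -32/7 - (8911 + 13755) = -32/7 - 1*22666 = -32/7 - 22666 = -158694/7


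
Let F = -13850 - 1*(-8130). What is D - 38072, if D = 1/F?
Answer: -217771841/5720 ≈ -38072.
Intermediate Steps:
F = -5720 (F = -13850 + 8130 = -5720)
D = -1/5720 (D = 1/(-5720) = -1/5720 ≈ -0.00017483)
D - 38072 = -1/5720 - 38072 = -217771841/5720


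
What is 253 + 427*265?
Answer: 113408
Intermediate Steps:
253 + 427*265 = 253 + 113155 = 113408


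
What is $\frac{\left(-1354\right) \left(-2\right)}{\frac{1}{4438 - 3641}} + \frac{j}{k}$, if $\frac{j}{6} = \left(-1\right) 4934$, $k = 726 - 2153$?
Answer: $\frac{3079889456}{1427} \approx 2.1583 \cdot 10^{6}$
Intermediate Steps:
$k = -1427$
$j = -29604$ ($j = 6 \left(\left(-1\right) 4934\right) = 6 \left(-4934\right) = -29604$)
$\frac{\left(-1354\right) \left(-2\right)}{\frac{1}{4438 - 3641}} + \frac{j}{k} = \frac{\left(-1354\right) \left(-2\right)}{\frac{1}{4438 - 3641}} - \frac{29604}{-1427} = \frac{2708}{\frac{1}{4438 - 3641}} - - \frac{29604}{1427} = \frac{2708}{\frac{1}{797}} + \frac{29604}{1427} = 2708 \frac{1}{\frac{1}{797}} + \frac{29604}{1427} = 2708 \cdot 797 + \frac{29604}{1427} = 2158276 + \frac{29604}{1427} = \frac{3079889456}{1427}$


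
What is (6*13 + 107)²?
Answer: 34225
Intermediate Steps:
(6*13 + 107)² = (78 + 107)² = 185² = 34225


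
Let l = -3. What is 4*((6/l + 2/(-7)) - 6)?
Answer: -232/7 ≈ -33.143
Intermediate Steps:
4*((6/l + 2/(-7)) - 6) = 4*((6/(-3) + 2/(-7)) - 6) = 4*((6*(-1/3) + 2*(-1/7)) - 6) = 4*((-2 - 2/7) - 6) = 4*(-16/7 - 6) = 4*(-58/7) = -232/7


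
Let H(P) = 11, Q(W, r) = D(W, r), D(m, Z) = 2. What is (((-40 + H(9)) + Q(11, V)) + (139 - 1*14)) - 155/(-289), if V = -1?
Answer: 28477/289 ≈ 98.536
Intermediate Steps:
Q(W, r) = 2
(((-40 + H(9)) + Q(11, V)) + (139 - 1*14)) - 155/(-289) = (((-40 + 11) + 2) + (139 - 1*14)) - 155/(-289) = ((-29 + 2) + (139 - 14)) - 155*(-1/289) = (-27 + 125) + 155/289 = 98 + 155/289 = 28477/289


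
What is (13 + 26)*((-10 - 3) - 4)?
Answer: -663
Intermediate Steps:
(13 + 26)*((-10 - 3) - 4) = 39*(-13 - 4) = 39*(-17) = -663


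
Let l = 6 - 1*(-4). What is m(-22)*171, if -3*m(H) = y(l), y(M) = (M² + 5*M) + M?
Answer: -9120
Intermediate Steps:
l = 10 (l = 6 + 4 = 10)
y(M) = M² + 6*M
m(H) = -160/3 (m(H) = -10*(6 + 10)/3 = -10*16/3 = -⅓*160 = -160/3)
m(-22)*171 = -160/3*171 = -9120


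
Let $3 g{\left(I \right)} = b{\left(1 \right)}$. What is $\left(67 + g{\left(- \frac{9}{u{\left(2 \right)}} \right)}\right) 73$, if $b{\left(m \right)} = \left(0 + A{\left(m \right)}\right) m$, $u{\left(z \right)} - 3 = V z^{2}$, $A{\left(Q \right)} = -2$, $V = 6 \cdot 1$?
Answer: $\frac{14527}{3} \approx 4842.3$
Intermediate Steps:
$V = 6$
$u{\left(z \right)} = 3 + 6 z^{2}$
$b{\left(m \right)} = - 2 m$ ($b{\left(m \right)} = \left(0 - 2\right) m = - 2 m$)
$g{\left(I \right)} = - \frac{2}{3}$ ($g{\left(I \right)} = \frac{\left(-2\right) 1}{3} = \frac{1}{3} \left(-2\right) = - \frac{2}{3}$)
$\left(67 + g{\left(- \frac{9}{u{\left(2 \right)}} \right)}\right) 73 = \left(67 - \frac{2}{3}\right) 73 = \frac{199}{3} \cdot 73 = \frac{14527}{3}$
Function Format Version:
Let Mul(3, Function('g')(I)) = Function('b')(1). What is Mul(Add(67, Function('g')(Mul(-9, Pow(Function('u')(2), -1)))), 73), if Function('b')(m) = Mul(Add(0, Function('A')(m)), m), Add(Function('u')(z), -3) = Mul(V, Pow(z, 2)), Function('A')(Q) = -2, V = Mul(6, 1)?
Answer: Rational(14527, 3) ≈ 4842.3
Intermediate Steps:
V = 6
Function('u')(z) = Add(3, Mul(6, Pow(z, 2)))
Function('b')(m) = Mul(-2, m) (Function('b')(m) = Mul(Add(0, -2), m) = Mul(-2, m))
Function('g')(I) = Rational(-2, 3) (Function('g')(I) = Mul(Rational(1, 3), Mul(-2, 1)) = Mul(Rational(1, 3), -2) = Rational(-2, 3))
Mul(Add(67, Function('g')(Mul(-9, Pow(Function('u')(2), -1)))), 73) = Mul(Add(67, Rational(-2, 3)), 73) = Mul(Rational(199, 3), 73) = Rational(14527, 3)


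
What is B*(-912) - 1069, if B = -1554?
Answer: 1416179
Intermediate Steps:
B*(-912) - 1069 = -1554*(-912) - 1069 = 1417248 - 1069 = 1416179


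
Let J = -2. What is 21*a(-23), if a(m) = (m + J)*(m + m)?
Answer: 24150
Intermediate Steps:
a(m) = 2*m*(-2 + m) (a(m) = (m - 2)*(m + m) = (-2 + m)*(2*m) = 2*m*(-2 + m))
21*a(-23) = 21*(2*(-23)*(-2 - 23)) = 21*(2*(-23)*(-25)) = 21*1150 = 24150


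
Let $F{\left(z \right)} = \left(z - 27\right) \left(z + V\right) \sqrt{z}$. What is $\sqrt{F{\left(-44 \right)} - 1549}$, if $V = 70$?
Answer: $\sqrt{-1549 - 3692 i \sqrt{11}} \approx 73.463 - 83.341 i$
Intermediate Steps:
$F{\left(z \right)} = \sqrt{z} \left(-27 + z\right) \left(70 + z\right)$ ($F{\left(z \right)} = \left(z - 27\right) \left(z + 70\right) \sqrt{z} = \left(-27 + z\right) \left(70 + z\right) \sqrt{z} = \sqrt{z} \left(-27 + z\right) \left(70 + z\right)$)
$\sqrt{F{\left(-44 \right)} - 1549} = \sqrt{\sqrt{-44} \left(-1890 + \left(-44\right)^{2} + 43 \left(-44\right)\right) - 1549} = \sqrt{2 i \sqrt{11} \left(-1890 + 1936 - 1892\right) - 1549} = \sqrt{2 i \sqrt{11} \left(-1846\right) - 1549} = \sqrt{- 3692 i \sqrt{11} - 1549} = \sqrt{-1549 - 3692 i \sqrt{11}}$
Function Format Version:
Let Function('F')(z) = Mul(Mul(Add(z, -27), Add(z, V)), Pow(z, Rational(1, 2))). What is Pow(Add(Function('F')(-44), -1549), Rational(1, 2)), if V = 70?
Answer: Pow(Add(-1549, Mul(-3692, I, Pow(11, Rational(1, 2)))), Rational(1, 2)) ≈ Add(73.463, Mul(-83.341, I))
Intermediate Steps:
Function('F')(z) = Mul(Pow(z, Rational(1, 2)), Add(-27, z), Add(70, z)) (Function('F')(z) = Mul(Mul(Add(z, -27), Add(z, 70)), Pow(z, Rational(1, 2))) = Mul(Mul(Add(-27, z), Add(70, z)), Pow(z, Rational(1, 2))) = Mul(Pow(z, Rational(1, 2)), Add(-27, z), Add(70, z)))
Pow(Add(Function('F')(-44), -1549), Rational(1, 2)) = Pow(Add(Mul(Pow(-44, Rational(1, 2)), Add(-1890, Pow(-44, 2), Mul(43, -44))), -1549), Rational(1, 2)) = Pow(Add(Mul(Mul(2, I, Pow(11, Rational(1, 2))), Add(-1890, 1936, -1892)), -1549), Rational(1, 2)) = Pow(Add(Mul(Mul(2, I, Pow(11, Rational(1, 2))), -1846), -1549), Rational(1, 2)) = Pow(Add(Mul(-3692, I, Pow(11, Rational(1, 2))), -1549), Rational(1, 2)) = Pow(Add(-1549, Mul(-3692, I, Pow(11, Rational(1, 2)))), Rational(1, 2))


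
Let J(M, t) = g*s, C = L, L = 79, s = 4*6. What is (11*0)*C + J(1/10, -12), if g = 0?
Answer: 0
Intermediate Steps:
s = 24
C = 79
J(M, t) = 0 (J(M, t) = 0*24 = 0)
(11*0)*C + J(1/10, -12) = (11*0)*79 + 0 = 0*79 + 0 = 0 + 0 = 0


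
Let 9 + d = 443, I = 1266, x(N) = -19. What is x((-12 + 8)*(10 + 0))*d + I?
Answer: -6980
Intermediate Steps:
d = 434 (d = -9 + 443 = 434)
x((-12 + 8)*(10 + 0))*d + I = -19*434 + 1266 = -8246 + 1266 = -6980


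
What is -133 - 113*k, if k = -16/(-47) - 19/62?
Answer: -398749/2914 ≈ -136.84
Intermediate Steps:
k = 99/2914 (k = -16*(-1/47) - 19*1/62 = 16/47 - 19/62 = 99/2914 ≈ 0.033974)
-133 - 113*k = -133 - 113*99/2914 = -133 - 11187/2914 = -398749/2914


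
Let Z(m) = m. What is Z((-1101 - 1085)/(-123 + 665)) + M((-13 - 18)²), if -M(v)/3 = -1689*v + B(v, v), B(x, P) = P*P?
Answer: 568780211/271 ≈ 2.0988e+6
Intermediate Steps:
B(x, P) = P²
M(v) = -3*v² + 5067*v (M(v) = -3*(-1689*v + v²) = -3*(v² - 1689*v) = -3*v² + 5067*v)
Z((-1101 - 1085)/(-123 + 665)) + M((-13 - 18)²) = (-1101 - 1085)/(-123 + 665) + 3*(-13 - 18)²*(1689 - (-13 - 18)²) = -2186/542 + 3*(-31)²*(1689 - 1*(-31)²) = -2186*1/542 + 3*961*(1689 - 1*961) = -1093/271 + 3*961*(1689 - 961) = -1093/271 + 3*961*728 = -1093/271 + 2098824 = 568780211/271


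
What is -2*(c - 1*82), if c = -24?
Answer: 212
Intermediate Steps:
-2*(c - 1*82) = -2*(-24 - 1*82) = -2*(-24 - 82) = -2*(-106) = 212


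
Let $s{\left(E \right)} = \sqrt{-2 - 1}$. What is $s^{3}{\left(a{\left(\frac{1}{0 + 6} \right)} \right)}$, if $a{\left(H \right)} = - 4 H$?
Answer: $- 3 i \sqrt{3} \approx - 5.1962 i$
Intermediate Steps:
$s{\left(E \right)} = i \sqrt{3}$ ($s{\left(E \right)} = \sqrt{-3} = i \sqrt{3}$)
$s^{3}{\left(a{\left(\frac{1}{0 + 6} \right)} \right)} = \left(i \sqrt{3}\right)^{3} = - 3 i \sqrt{3}$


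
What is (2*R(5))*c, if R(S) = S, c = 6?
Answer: 60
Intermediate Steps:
(2*R(5))*c = (2*5)*6 = 10*6 = 60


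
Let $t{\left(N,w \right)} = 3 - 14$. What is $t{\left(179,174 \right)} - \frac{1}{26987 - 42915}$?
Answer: $- \frac{175207}{15928} \approx -11.0$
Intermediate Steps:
$t{\left(N,w \right)} = -11$ ($t{\left(N,w \right)} = 3 - 14 = -11$)
$t{\left(179,174 \right)} - \frac{1}{26987 - 42915} = -11 - \frac{1}{26987 - 42915} = -11 - \frac{1}{-15928} = -11 - - \frac{1}{15928} = -11 + \frac{1}{15928} = - \frac{175207}{15928}$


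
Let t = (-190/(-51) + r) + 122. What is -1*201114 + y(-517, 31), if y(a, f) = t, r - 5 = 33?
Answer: -10248464/51 ≈ -2.0095e+5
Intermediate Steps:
r = 38 (r = 5 + 33 = 38)
t = 8350/51 (t = (-190/(-51) + 38) + 122 = (-190*(-1/51) + 38) + 122 = (190/51 + 38) + 122 = 2128/51 + 122 = 8350/51 ≈ 163.73)
y(a, f) = 8350/51
-1*201114 + y(-517, 31) = -1*201114 + 8350/51 = -201114 + 8350/51 = -10248464/51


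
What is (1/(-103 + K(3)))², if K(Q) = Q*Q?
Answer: 1/8836 ≈ 0.00011317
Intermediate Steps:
K(Q) = Q²
(1/(-103 + K(3)))² = (1/(-103 + 3²))² = (1/(-103 + 9))² = (1/(-94))² = (-1/94)² = 1/8836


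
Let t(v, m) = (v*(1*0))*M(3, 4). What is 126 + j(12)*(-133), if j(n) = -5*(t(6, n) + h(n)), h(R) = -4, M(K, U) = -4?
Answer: -2534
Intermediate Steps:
t(v, m) = 0 (t(v, m) = (v*(1*0))*(-4) = (v*0)*(-4) = 0*(-4) = 0)
j(n) = 20 (j(n) = -5*(0 - 4) = -5*(-4) = 20)
126 + j(12)*(-133) = 126 + 20*(-133) = 126 - 2660 = -2534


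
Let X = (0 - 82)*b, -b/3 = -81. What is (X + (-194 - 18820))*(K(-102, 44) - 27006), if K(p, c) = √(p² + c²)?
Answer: 1051613640 - 77880*√3085 ≈ 1.0473e+9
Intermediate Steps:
b = 243 (b = -3*(-81) = 243)
X = -19926 (X = (0 - 82)*243 = -82*243 = -19926)
K(p, c) = √(c² + p²)
(X + (-194 - 18820))*(K(-102, 44) - 27006) = (-19926 + (-194 - 18820))*(√(44² + (-102)²) - 27006) = (-19926 - 19014)*(√(1936 + 10404) - 27006) = -38940*(√12340 - 27006) = -38940*(2*√3085 - 27006) = -38940*(-27006 + 2*√3085) = 1051613640 - 77880*√3085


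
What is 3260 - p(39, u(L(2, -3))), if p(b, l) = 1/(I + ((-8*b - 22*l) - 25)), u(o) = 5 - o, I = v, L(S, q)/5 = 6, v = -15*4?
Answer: 498779/153 ≈ 3260.0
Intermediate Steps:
v = -60
L(S, q) = 30 (L(S, q) = 5*6 = 30)
I = -60
p(b, l) = 1/(-85 - 22*l - 8*b) (p(b, l) = 1/(-60 + ((-8*b - 22*l) - 25)) = 1/(-60 + ((-22*l - 8*b) - 25)) = 1/(-60 + (-25 - 22*l - 8*b)) = 1/(-85 - 22*l - 8*b))
3260 - p(39, u(L(2, -3))) = 3260 - (-1)/(85 + 8*39 + 22*(5 - 1*30)) = 3260 - (-1)/(85 + 312 + 22*(5 - 30)) = 3260 - (-1)/(85 + 312 + 22*(-25)) = 3260 - (-1)/(85 + 312 - 550) = 3260 - (-1)/(-153) = 3260 - (-1)*(-1)/153 = 3260 - 1*1/153 = 3260 - 1/153 = 498779/153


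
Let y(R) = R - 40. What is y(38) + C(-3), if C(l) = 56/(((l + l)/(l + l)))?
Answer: 54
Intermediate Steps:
y(R) = -40 + R
C(l) = 56 (C(l) = 56/(((2*l)/((2*l)))) = 56/(((2*l)*(1/(2*l)))) = 56/1 = 56*1 = 56)
y(38) + C(-3) = (-40 + 38) + 56 = -2 + 56 = 54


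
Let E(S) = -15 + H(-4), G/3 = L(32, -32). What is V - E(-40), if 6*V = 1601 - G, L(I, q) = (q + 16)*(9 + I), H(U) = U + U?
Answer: 3707/6 ≈ 617.83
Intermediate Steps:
H(U) = 2*U
L(I, q) = (9 + I)*(16 + q) (L(I, q) = (16 + q)*(9 + I) = (9 + I)*(16 + q))
G = -1968 (G = 3*(144 + 9*(-32) + 16*32 + 32*(-32)) = 3*(144 - 288 + 512 - 1024) = 3*(-656) = -1968)
E(S) = -23 (E(S) = -15 + 2*(-4) = -15 - 8 = -23)
V = 3569/6 (V = (1601 - 1*(-1968))/6 = (1601 + 1968)/6 = (⅙)*3569 = 3569/6 ≈ 594.83)
V - E(-40) = 3569/6 - 1*(-23) = 3569/6 + 23 = 3707/6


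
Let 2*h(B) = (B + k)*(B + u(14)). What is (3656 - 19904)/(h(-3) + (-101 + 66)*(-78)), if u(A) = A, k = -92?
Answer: -32496/4415 ≈ -7.3604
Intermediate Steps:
h(B) = (-92 + B)*(14 + B)/2 (h(B) = ((B - 92)*(B + 14))/2 = ((-92 + B)*(14 + B))/2 = (-92 + B)*(14 + B)/2)
(3656 - 19904)/(h(-3) + (-101 + 66)*(-78)) = (3656 - 19904)/((-644 + (½)*(-3)² - 39*(-3)) + (-101 + 66)*(-78)) = -16248/((-644 + (½)*9 + 117) - 35*(-78)) = -16248/((-644 + 9/2 + 117) + 2730) = -16248/(-1045/2 + 2730) = -16248/4415/2 = -16248*2/4415 = -32496/4415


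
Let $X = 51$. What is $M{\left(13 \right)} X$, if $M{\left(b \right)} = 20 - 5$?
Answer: $765$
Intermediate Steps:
$M{\left(b \right)} = 15$
$M{\left(13 \right)} X = 15 \cdot 51 = 765$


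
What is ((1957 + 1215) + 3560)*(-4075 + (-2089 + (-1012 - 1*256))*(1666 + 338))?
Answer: -45316478196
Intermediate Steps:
((1957 + 1215) + 3560)*(-4075 + (-2089 + (-1012 - 1*256))*(1666 + 338)) = (3172 + 3560)*(-4075 + (-2089 + (-1012 - 256))*2004) = 6732*(-4075 + (-2089 - 1268)*2004) = 6732*(-4075 - 3357*2004) = 6732*(-4075 - 6727428) = 6732*(-6731503) = -45316478196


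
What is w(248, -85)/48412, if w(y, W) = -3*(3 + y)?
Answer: -753/48412 ≈ -0.015554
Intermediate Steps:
w(y, W) = -9 - 3*y
w(248, -85)/48412 = (-9 - 3*248)/48412 = (-9 - 744)*(1/48412) = -753*1/48412 = -753/48412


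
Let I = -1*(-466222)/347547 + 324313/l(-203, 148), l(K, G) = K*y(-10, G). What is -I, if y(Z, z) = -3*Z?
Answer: 36624906077/705520410 ≈ 51.912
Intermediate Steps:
l(K, G) = 30*K (l(K, G) = K*(-3*(-10)) = K*30 = 30*K)
I = -36624906077/705520410 (I = -1*(-466222)/347547 + 324313/((30*(-203))) = 466222*(1/347547) + 324313/(-6090) = 466222/347547 + 324313*(-1/6090) = 466222/347547 - 324313/6090 = -36624906077/705520410 ≈ -51.912)
-I = -1*(-36624906077/705520410) = 36624906077/705520410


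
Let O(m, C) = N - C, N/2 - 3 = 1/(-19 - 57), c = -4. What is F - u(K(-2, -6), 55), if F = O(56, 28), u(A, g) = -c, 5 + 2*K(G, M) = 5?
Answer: -989/38 ≈ -26.026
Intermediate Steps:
K(G, M) = 0 (K(G, M) = -5/2 + (½)*5 = -5/2 + 5/2 = 0)
u(A, g) = 4 (u(A, g) = -1*(-4) = 4)
N = 227/38 (N = 6 + 2/(-19 - 57) = 6 + 2/(-76) = 6 + 2*(-1/76) = 6 - 1/38 = 227/38 ≈ 5.9737)
O(m, C) = 227/38 - C
F = -837/38 (F = 227/38 - 1*28 = 227/38 - 28 = -837/38 ≈ -22.026)
F - u(K(-2, -6), 55) = -837/38 - 1*4 = -837/38 - 4 = -989/38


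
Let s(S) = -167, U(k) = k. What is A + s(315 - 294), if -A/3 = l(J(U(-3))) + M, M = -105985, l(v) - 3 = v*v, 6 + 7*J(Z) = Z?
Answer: 15570928/49 ≈ 3.1777e+5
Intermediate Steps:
J(Z) = -6/7 + Z/7
l(v) = 3 + v² (l(v) = 3 + v*v = 3 + v²)
A = 15579111/49 (A = -3*((3 + (-6/7 + (⅐)*(-3))²) - 105985) = -3*((3 + (-6/7 - 3/7)²) - 105985) = -3*((3 + (-9/7)²) - 105985) = -3*((3 + 81/49) - 105985) = -3*(228/49 - 105985) = -3*(-5193037/49) = 15579111/49 ≈ 3.1794e+5)
A + s(315 - 294) = 15579111/49 - 167 = 15570928/49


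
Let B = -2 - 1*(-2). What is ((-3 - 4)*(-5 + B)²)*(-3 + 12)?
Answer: -1575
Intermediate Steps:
B = 0 (B = -2 + 2 = 0)
((-3 - 4)*(-5 + B)²)*(-3 + 12) = ((-3 - 4)*(-5 + 0)²)*(-3 + 12) = -7*(-5)²*9 = -7*25*9 = -175*9 = -1575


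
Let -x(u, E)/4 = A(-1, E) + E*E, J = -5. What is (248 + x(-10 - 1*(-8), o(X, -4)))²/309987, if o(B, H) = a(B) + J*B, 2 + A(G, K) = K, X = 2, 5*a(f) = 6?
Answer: 215296/193741875 ≈ 0.0011113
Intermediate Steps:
a(f) = 6/5 (a(f) = (⅕)*6 = 6/5)
A(G, K) = -2 + K
o(B, H) = 6/5 - 5*B
x(u, E) = 8 - 4*E - 4*E² (x(u, E) = -4*((-2 + E) + E*E) = -4*((-2 + E) + E²) = -4*(-2 + E + E²) = 8 - 4*E - 4*E²)
(248 + x(-10 - 1*(-8), o(X, -4)))²/309987 = (248 + (8 - 4*(6/5 - 5*2) - 4*(6/5 - 5*2)²))²/309987 = (248 + (8 - 4*(6/5 - 10) - 4*(6/5 - 10)²))²*(1/309987) = (248 + (8 - 4*(-44/5) - 4*(-44/5)²))²*(1/309987) = (248 + (8 + 176/5 - 4*1936/25))²*(1/309987) = (248 + (8 + 176/5 - 7744/25))²*(1/309987) = (248 - 6664/25)²*(1/309987) = (-464/25)²*(1/309987) = (215296/625)*(1/309987) = 215296/193741875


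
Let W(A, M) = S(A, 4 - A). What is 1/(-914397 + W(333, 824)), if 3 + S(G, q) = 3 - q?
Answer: -1/914068 ≈ -1.0940e-6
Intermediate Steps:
S(G, q) = -q (S(G, q) = -3 + (3 - q) = -q)
W(A, M) = -4 + A (W(A, M) = -(4 - A) = -4 + A)
1/(-914397 + W(333, 824)) = 1/(-914397 + (-4 + 333)) = 1/(-914397 + 329) = 1/(-914068) = -1/914068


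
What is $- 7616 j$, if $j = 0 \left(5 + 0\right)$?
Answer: $0$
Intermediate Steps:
$j = 0$ ($j = 0 \cdot 5 = 0$)
$- 7616 j = \left(-7616\right) 0 = 0$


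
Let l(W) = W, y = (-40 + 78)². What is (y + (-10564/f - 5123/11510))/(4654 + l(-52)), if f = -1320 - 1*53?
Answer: 22934421881/72726464460 ≈ 0.31535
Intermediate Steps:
y = 1444 (y = 38² = 1444)
f = -1373 (f = -1320 - 53 = -1373)
(y + (-10564/f - 5123/11510))/(4654 + l(-52)) = (1444 + (-10564/(-1373) - 5123/11510))/(4654 - 52) = (1444 + (-10564*(-1/1373) - 5123*1/11510))/4602 = (1444 + (10564/1373 - 5123/11510))*(1/4602) = (1444 + 114557761/15803230)*(1/4602) = (22934421881/15803230)*(1/4602) = 22934421881/72726464460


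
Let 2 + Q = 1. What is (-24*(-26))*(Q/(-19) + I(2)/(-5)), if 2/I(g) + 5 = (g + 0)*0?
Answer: 39312/475 ≈ 82.762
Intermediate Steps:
Q = -1 (Q = -2 + 1 = -1)
I(g) = -⅖ (I(g) = 2/(-5 + (g + 0)*0) = 2/(-5 + g*0) = 2/(-5 + 0) = 2/(-5) = 2*(-⅕) = -⅖)
(-24*(-26))*(Q/(-19) + I(2)/(-5)) = (-24*(-26))*(-1/(-19) - ⅖/(-5)) = 624*(-1*(-1/19) - ⅖*(-⅕)) = 624*(1/19 + 2/25) = 624*(63/475) = 39312/475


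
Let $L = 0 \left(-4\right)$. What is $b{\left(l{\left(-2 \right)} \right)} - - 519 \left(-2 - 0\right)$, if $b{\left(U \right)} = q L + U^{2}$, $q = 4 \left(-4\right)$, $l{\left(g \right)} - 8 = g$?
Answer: $-1002$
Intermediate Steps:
$L = 0$
$l{\left(g \right)} = 8 + g$
$q = -16$
$b{\left(U \right)} = U^{2}$ ($b{\left(U \right)} = \left(-16\right) 0 + U^{2} = 0 + U^{2} = U^{2}$)
$b{\left(l{\left(-2 \right)} \right)} - - 519 \left(-2 - 0\right) = \left(8 - 2\right)^{2} - - 519 \left(-2 - 0\right) = 6^{2} - - 519 \left(-2 + 0\right) = 36 - \left(-519\right) \left(-2\right) = 36 - 1038 = -1002$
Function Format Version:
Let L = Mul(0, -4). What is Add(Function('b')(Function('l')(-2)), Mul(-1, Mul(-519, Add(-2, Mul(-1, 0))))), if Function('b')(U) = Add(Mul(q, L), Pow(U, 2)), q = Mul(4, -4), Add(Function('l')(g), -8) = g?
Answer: -1002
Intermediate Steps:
L = 0
Function('l')(g) = Add(8, g)
q = -16
Function('b')(U) = Pow(U, 2) (Function('b')(U) = Add(Mul(-16, 0), Pow(U, 2)) = Add(0, Pow(U, 2)) = Pow(U, 2))
Add(Function('b')(Function('l')(-2)), Mul(-1, Mul(-519, Add(-2, Mul(-1, 0))))) = Add(Pow(Add(8, -2), 2), Mul(-1, Mul(-519, Add(-2, Mul(-1, 0))))) = Add(Pow(6, 2), Mul(-1, Mul(-519, Add(-2, 0)))) = Add(36, Mul(-1, Mul(-519, -2))) = Add(36, Mul(-1, 1038)) = Add(36, -1038) = -1002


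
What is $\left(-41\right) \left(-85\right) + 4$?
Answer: $3489$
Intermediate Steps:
$\left(-41\right) \left(-85\right) + 4 = 3485 + 4 = 3489$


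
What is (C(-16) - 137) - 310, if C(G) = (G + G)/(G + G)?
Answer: -446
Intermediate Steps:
C(G) = 1 (C(G) = (2*G)/((2*G)) = (2*G)*(1/(2*G)) = 1)
(C(-16) - 137) - 310 = (1 - 137) - 310 = -136 - 310 = -446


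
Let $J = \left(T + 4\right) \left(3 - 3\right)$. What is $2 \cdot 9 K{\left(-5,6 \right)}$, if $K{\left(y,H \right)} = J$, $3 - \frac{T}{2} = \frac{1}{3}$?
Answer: $0$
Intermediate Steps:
$T = \frac{16}{3}$ ($T = 6 - \frac{2}{3} = \frac{16}{3} \approx 5.3333$)
$J = 0$ ($J = \left(\frac{16}{3} + 4\right) \left(3 - 3\right) = \frac{28}{3} \cdot 0 = 0$)
$K{\left(y,H \right)} = 0$
$2 \cdot 9 K{\left(-5,6 \right)} = 2 \cdot 9 \cdot 0 = 18 \cdot 0 = 0$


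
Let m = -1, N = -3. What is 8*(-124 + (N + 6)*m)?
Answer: -1016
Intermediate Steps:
8*(-124 + (N + 6)*m) = 8*(-124 + (-3 + 6)*(-1)) = 8*(-124 + 3*(-1)) = 8*(-124 - 3) = 8*(-127) = -1016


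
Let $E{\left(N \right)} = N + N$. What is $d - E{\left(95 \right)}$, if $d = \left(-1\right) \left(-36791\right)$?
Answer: $36601$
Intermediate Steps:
$E{\left(N \right)} = 2 N$
$d = 36791$
$d - E{\left(95 \right)} = 36791 - 2 \cdot 95 = 36791 - 190 = 36601$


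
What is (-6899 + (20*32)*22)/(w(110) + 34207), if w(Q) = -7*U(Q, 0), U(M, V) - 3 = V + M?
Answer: 7181/33416 ≈ 0.21490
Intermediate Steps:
U(M, V) = 3 + M + V (U(M, V) = 3 + (V + M) = 3 + (M + V) = 3 + M + V)
w(Q) = -21 - 7*Q (w(Q) = -7*(3 + Q + 0) = -7*(3 + Q) = -21 - 7*Q)
(-6899 + (20*32)*22)/(w(110) + 34207) = (-6899 + (20*32)*22)/((-21 - 7*110) + 34207) = (-6899 + 640*22)/((-21 - 770) + 34207) = (-6899 + 14080)/(-791 + 34207) = 7181/33416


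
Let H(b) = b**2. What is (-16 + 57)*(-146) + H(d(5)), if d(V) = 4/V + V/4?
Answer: -2392719/400 ≈ -5981.8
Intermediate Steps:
d(V) = 4/V + V/4 (d(V) = 4/V + V*(1/4) = 4/V + V/4)
(-16 + 57)*(-146) + H(d(5)) = (-16 + 57)*(-146) + (4/5 + (1/4)*5)**2 = 41*(-146) + (4*(1/5) + 5/4)**2 = -5986 + (4/5 + 5/4)**2 = -5986 + (41/20)**2 = -5986 + 1681/400 = -2392719/400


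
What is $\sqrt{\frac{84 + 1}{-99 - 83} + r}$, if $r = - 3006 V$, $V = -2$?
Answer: $\frac{\sqrt{199126018}}{182} \approx 77.534$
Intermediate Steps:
$r = 6012$ ($r = \left(-3006\right) \left(-2\right) = 6012$)
$\sqrt{\frac{84 + 1}{-99 - 83} + r} = \sqrt{\frac{84 + 1}{-99 - 83} + 6012} = \sqrt{\frac{1}{-182} \cdot 85 + 6012} = \sqrt{\left(- \frac{1}{182}\right) 85 + 6012} = \sqrt{- \frac{85}{182} + 6012} = \sqrt{\frac{1094099}{182}} = \frac{\sqrt{199126018}}{182}$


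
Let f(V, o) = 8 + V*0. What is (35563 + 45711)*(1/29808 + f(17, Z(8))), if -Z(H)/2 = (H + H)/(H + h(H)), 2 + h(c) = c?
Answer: 9690502205/14904 ≈ 6.5020e+5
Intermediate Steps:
h(c) = -2 + c
Z(H) = -4*H/(-2 + 2*H) (Z(H) = -2*(H + H)/(H + (-2 + H)) = -2*2*H/(-2 + 2*H) = -4*H/(-2 + 2*H))
f(V, o) = 8 (f(V, o) = 8 + 0 = 8)
(35563 + 45711)*(1/29808 + f(17, Z(8))) = (35563 + 45711)*(1/29808 + 8) = 81274*(1/29808 + 8) = 81274*(238465/29808) = 9690502205/14904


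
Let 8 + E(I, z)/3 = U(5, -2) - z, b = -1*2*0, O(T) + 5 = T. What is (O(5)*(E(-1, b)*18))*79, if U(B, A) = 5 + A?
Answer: 0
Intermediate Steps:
O(T) = -5 + T
b = 0 (b = -2*0 = -1*0 = 0)
E(I, z) = -15 - 3*z (E(I, z) = -24 + 3*((5 - 2) - z) = -24 + 3*(3 - z) = -24 + (9 - 3*z) = -15 - 3*z)
(O(5)*(E(-1, b)*18))*79 = ((-5 + 5)*((-15 - 3*0)*18))*79 = (0*((-15 + 0)*18))*79 = (0*(-15*18))*79 = (0*(-270))*79 = 0*79 = 0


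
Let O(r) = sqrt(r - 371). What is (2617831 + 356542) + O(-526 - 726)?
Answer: 2974373 + I*sqrt(1623) ≈ 2.9744e+6 + 40.286*I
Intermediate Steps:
O(r) = sqrt(-371 + r)
(2617831 + 356542) + O(-526 - 726) = (2617831 + 356542) + sqrt(-371 + (-526 - 726)) = 2974373 + sqrt(-371 - 1252) = 2974373 + sqrt(-1623) = 2974373 + I*sqrt(1623)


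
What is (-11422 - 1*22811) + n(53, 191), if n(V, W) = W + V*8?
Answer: -33618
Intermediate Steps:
n(V, W) = W + 8*V
(-11422 - 1*22811) + n(53, 191) = (-11422 - 1*22811) + (191 + 8*53) = (-11422 - 22811) + (191 + 424) = -34233 + 615 = -33618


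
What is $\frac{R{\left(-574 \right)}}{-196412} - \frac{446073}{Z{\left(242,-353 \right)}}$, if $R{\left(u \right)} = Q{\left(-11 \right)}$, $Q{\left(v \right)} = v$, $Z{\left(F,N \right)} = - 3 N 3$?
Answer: $- \frac{29204685043}{208000308} \approx -140.41$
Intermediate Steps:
$Z{\left(F,N \right)} = - 9 N$
$R{\left(u \right)} = -11$
$\frac{R{\left(-574 \right)}}{-196412} - \frac{446073}{Z{\left(242,-353 \right)}} = - \frac{11}{-196412} - \frac{446073}{\left(-9\right) \left(-353\right)} = \left(-11\right) \left(- \frac{1}{196412}\right) - \frac{446073}{3177} = \frac{11}{196412} - \frac{148691}{1059} = - \frac{29204685043}{208000308}$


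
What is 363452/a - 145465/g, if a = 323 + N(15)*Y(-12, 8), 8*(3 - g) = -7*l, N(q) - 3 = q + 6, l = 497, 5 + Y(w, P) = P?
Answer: 813502956/1383685 ≈ 587.92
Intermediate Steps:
Y(w, P) = -5 + P
N(q) = 9 + q (N(q) = 3 + (q + 6) = 3 + (6 + q) = 9 + q)
g = 3503/8 (g = 3 - (-7)*497/8 = 3 - 1/8*(-3479) = 3 + 3479/8 = 3503/8 ≈ 437.88)
a = 395 (a = 323 + (9 + 15)*(-5 + 8) = 323 + 24*3 = 323 + 72 = 395)
363452/a - 145465/g = 363452/395 - 145465/3503/8 = 363452*(1/395) - 145465*8/3503 = 363452/395 - 1163720/3503 = 813502956/1383685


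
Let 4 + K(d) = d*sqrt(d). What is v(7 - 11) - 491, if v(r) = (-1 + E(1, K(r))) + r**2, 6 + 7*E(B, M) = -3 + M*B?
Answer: -3345/7 - 8*I/7 ≈ -477.86 - 1.1429*I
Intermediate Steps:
K(d) = -4 + d**(3/2) (K(d) = -4 + d*sqrt(d) = -4 + d**(3/2))
E(B, M) = -9/7 + B*M/7 (E(B, M) = -6/7 + (-3 + M*B)/7 = -6/7 + (-3 + B*M)/7 = -6/7 + (-3/7 + B*M/7) = -9/7 + B*M/7)
v(r) = -20/7 + r**2 + r**(3/2)/7 (v(r) = (-1 + (-9/7 + (1/7)*1*(-4 + r**(3/2)))) + r**2 = (-1 + (-9/7 + (-4/7 + r**(3/2)/7))) + r**2 = (-1 + (-13/7 + r**(3/2)/7)) + r**2 = (-20/7 + r**(3/2)/7) + r**2 = -20/7 + r**2 + r**(3/2)/7)
v(7 - 11) - 491 = (-20/7 + (7 - 11)**2 + (7 - 11)**(3/2)/7) - 491 = (-20/7 + (-4)**2 + (-4)**(3/2)/7) - 491 = (-20/7 + 16 + (-8*I)/7) - 491 = (-20/7 + 16 - 8*I/7) - 491 = (92/7 - 8*I/7) - 491 = -3345/7 - 8*I/7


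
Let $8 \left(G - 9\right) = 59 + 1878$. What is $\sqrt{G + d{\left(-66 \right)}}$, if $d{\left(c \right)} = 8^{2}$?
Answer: $\frac{\sqrt{5042}}{4} \approx 17.752$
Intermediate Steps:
$d{\left(c \right)} = 64$
$G = \frac{2009}{8}$ ($G = 9 + \frac{59 + 1878}{8} = 9 + \frac{1}{8} \cdot 1937 = 9 + \frac{1937}{8} = \frac{2009}{8} \approx 251.13$)
$\sqrt{G + d{\left(-66 \right)}} = \sqrt{\frac{2009}{8} + 64} = \sqrt{\frac{2521}{8}} = \frac{\sqrt{5042}}{4}$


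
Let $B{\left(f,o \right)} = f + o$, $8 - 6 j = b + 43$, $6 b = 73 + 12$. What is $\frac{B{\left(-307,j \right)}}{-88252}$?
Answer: $\frac{11347}{3177072} \approx 0.0035715$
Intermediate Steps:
$b = \frac{85}{6}$ ($b = \frac{73 + 12}{6} = \frac{1}{6} \cdot 85 = \frac{85}{6} \approx 14.167$)
$j = - \frac{295}{36}$ ($j = \frac{4}{3} - \frac{\frac{85}{6} + 43}{6} = \frac{4}{3} - \frac{343}{36} = - \frac{295}{36} \approx -8.1944$)
$\frac{B{\left(-307,j \right)}}{-88252} = \frac{-307 - \frac{295}{36}}{-88252} = \left(- \frac{11347}{36}\right) \left(- \frac{1}{88252}\right) = \frac{11347}{3177072}$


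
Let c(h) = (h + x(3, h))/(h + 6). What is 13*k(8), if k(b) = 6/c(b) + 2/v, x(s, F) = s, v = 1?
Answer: 1378/11 ≈ 125.27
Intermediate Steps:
c(h) = (3 + h)/(6 + h) (c(h) = (h + 3)/(h + 6) = (3 + h)/(6 + h))
k(b) = 2 + 6*(6 + b)/(3 + b) (k(b) = 6/(((3 + b)/(6 + b))) + 2/1 = 6*((6 + b)/(3 + b)) + 2*1 = 6*(6 + b)/(3 + b) + 2 = 2 + 6*(6 + b)/(3 + b))
13*k(8) = 13*(2*(21 + 4*8)/(3 + 8)) = 13*(2*(21 + 32)/11) = 13*(2*(1/11)*53) = 13*(106/11) = 1378/11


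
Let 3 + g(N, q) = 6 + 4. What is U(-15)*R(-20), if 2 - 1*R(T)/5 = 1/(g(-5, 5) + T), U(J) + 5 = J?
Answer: -2700/13 ≈ -207.69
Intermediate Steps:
g(N, q) = 7 (g(N, q) = -3 + (6 + 4) = -3 + 10 = 7)
U(J) = -5 + J
R(T) = 10 - 5/(7 + T)
U(-15)*R(-20) = (-5 - 15)*(5*(13 + 2*(-20))/(7 - 20)) = -100*(13 - 40)/(-13) = -100*(-1)*(-27)/13 = -20*135/13 = -2700/13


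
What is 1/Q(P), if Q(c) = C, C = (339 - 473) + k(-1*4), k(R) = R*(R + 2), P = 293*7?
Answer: -1/126 ≈ -0.0079365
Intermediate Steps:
P = 2051
k(R) = R*(2 + R)
C = -126 (C = (339 - 473) + (-1*4)*(2 - 1*4) = -134 - 4*(2 - 4) = -134 - 4*(-2) = -134 + 8 = -126)
Q(c) = -126
1/Q(P) = 1/(-126) = -1/126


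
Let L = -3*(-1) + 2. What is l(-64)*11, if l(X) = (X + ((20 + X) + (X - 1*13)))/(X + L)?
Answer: 2035/59 ≈ 34.492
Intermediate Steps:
L = 5 (L = 3 + 2 = 5)
l(X) = (7 + 3*X)/(5 + X) (l(X) = (X + ((20 + X) + (X - 1*13)))/(X + 5) = (X + ((20 + X) + (X - 13)))/(5 + X) = (X + ((20 + X) + (-13 + X)))/(5 + X) = (X + (7 + 2*X))/(5 + X) = (7 + 3*X)/(5 + X))
l(-64)*11 = ((7 + 3*(-64))/(5 - 64))*11 = ((7 - 192)/(-59))*11 = -1/59*(-185)*11 = (185/59)*11 = 2035/59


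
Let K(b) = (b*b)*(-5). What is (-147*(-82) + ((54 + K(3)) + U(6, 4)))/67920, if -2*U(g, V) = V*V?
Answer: 2411/13584 ≈ 0.17749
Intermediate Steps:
U(g, V) = -V²/2 (U(g, V) = -V*V/2 = -V²/2)
K(b) = -5*b² (K(b) = b²*(-5) = -5*b²)
(-147*(-82) + ((54 + K(3)) + U(6, 4)))/67920 = (-147*(-82) + ((54 - 5*3²) - ½*4²))/67920 = (12054 + ((54 - 5*9) - ½*16))*(1/67920) = (12054 + ((54 - 45) - 8))*(1/67920) = (12054 + (9 - 8))*(1/67920) = (12054 + 1)*(1/67920) = 12055*(1/67920) = 2411/13584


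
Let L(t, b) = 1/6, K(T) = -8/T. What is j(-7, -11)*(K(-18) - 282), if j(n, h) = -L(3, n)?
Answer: 1267/27 ≈ 46.926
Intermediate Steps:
L(t, b) = ⅙
j(n, h) = -⅙ (j(n, h) = -1*⅙ = -⅙)
j(-7, -11)*(K(-18) - 282) = -(-8/(-18) - 282)/6 = -(-8*(-1/18) - 282)/6 = -(4/9 - 282)/6 = -⅙*(-2534/9) = 1267/27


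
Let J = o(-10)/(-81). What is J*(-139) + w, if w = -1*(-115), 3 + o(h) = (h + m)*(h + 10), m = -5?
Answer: 2966/27 ≈ 109.85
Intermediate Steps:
o(h) = -3 + (-5 + h)*(10 + h) (o(h) = -3 + (h - 5)*(h + 10) = -3 + (-5 + h)*(10 + h))
w = 115
J = 1/27 (J = (-53 + (-10)² + 5*(-10))/(-81) = (-53 + 100 - 50)*(-1/81) = -3*(-1/81) = 1/27 ≈ 0.037037)
J*(-139) + w = (1/27)*(-139) + 115 = -139/27 + 115 = 2966/27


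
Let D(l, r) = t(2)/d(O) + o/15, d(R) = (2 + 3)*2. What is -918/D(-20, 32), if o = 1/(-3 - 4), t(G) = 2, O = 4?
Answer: -9639/2 ≈ -4819.5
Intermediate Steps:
d(R) = 10 (d(R) = 5*2 = 10)
o = -⅐ (o = 1/(-7) = -⅐ ≈ -0.14286)
D(l, r) = 4/21 (D(l, r) = 2/10 - ⅐/15 = 2*(⅒) - ⅐*1/15 = ⅕ - 1/105 = 4/21)
-918/D(-20, 32) = -918/4/21 = -918*21/4 = -9639/2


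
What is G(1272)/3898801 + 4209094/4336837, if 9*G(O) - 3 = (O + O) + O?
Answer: 49236780482383/50725393297311 ≈ 0.97065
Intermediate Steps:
G(O) = 1/3 + O/3 (G(O) = 1/3 + ((O + O) + O)/9 = 1/3 + (2*O + O)/9 = 1/3 + (3*O)/9 = 1/3 + O/3)
G(1272)/3898801 + 4209094/4336837 = (1/3 + (1/3)*1272)/3898801 + 4209094/4336837 = (1/3 + 424)*(1/3898801) + 4209094*(1/4336837) = (1273/3)*(1/3898801) + 4209094/4336837 = 1273/11696403 + 4209094/4336837 = 49236780482383/50725393297311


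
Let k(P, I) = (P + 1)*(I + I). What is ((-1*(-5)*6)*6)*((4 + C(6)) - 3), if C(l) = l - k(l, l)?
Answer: -13860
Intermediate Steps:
k(P, I) = 2*I*(1 + P) (k(P, I) = (1 + P)*(2*I) = 2*I*(1 + P))
C(l) = l - 2*l*(1 + l)
((-1*(-5)*6)*6)*((4 + C(6)) - 3) = ((-1*(-5)*6)*6)*((4 + 6*(-1 - 2*6)) - 3) = ((5*6)*6)*((4 + 6*(-1 - 12)) - 3) = (30*6)*((4 + 6*(-13)) - 3) = 180*((4 - 78) - 3) = 180*(-74 - 3) = 180*(-77) = -13860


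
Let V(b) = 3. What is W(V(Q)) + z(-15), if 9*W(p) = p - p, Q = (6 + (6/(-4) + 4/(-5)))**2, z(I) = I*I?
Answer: 225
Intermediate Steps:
z(I) = I**2
Q = 1369/100 (Q = (6 + (6*(-1/4) + 4*(-1/5)))**2 = (6 + (-3/2 - 4/5))**2 = (6 - 23/10)**2 = (37/10)**2 = 1369/100 ≈ 13.690)
W(p) = 0 (W(p) = (p - p)/9 = (1/9)*0 = 0)
W(V(Q)) + z(-15) = 0 + (-15)**2 = 0 + 225 = 225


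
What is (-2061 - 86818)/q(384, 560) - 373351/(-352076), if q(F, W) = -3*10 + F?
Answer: -15579998275/62317452 ≈ -250.01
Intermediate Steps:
q(F, W) = -30 + F
(-2061 - 86818)/q(384, 560) - 373351/(-352076) = (-2061 - 86818)/(-30 + 384) - 373351/(-352076) = -88879/354 - 373351*(-1/352076) = -88879*1/354 + 373351/352076 = -88879/354 + 373351/352076 = -15579998275/62317452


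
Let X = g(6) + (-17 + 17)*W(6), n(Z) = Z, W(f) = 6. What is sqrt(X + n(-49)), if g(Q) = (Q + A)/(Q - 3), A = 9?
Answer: 2*I*sqrt(11) ≈ 6.6332*I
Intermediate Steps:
g(Q) = (9 + Q)/(-3 + Q) (g(Q) = (Q + 9)/(Q - 3) = (9 + Q)/(-3 + Q))
X = 5 (X = (9 + 6)/(-3 + 6) + (-17 + 17)*6 = 15/3 + 0*6 = (1/3)*15 + 0 = 5 + 0 = 5)
sqrt(X + n(-49)) = sqrt(5 - 49) = sqrt(-44) = 2*I*sqrt(11)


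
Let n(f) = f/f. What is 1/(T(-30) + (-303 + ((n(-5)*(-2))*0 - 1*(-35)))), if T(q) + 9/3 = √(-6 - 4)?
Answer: -271/73451 - I*√10/73451 ≈ -0.0036895 - 4.3053e-5*I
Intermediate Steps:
n(f) = 1
T(q) = -3 + I*√10 (T(q) = -3 + √(-6 - 4) = -3 + √(-10) = -3 + I*√10)
1/(T(-30) + (-303 + ((n(-5)*(-2))*0 - 1*(-35)))) = 1/((-3 + I*√10) + (-303 + ((1*(-2))*0 - 1*(-35)))) = 1/((-3 + I*√10) + (-303 + (-2*0 + 35))) = 1/((-3 + I*√10) + (-303 + (0 + 35))) = 1/((-3 + I*√10) + (-303 + 35)) = 1/((-3 + I*√10) - 268) = 1/(-271 + I*√10)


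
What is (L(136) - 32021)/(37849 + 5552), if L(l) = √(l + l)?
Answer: -32021/43401 + 4*√17/43401 ≈ -0.73741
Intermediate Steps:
L(l) = √2*√l (L(l) = √(2*l) = √2*√l)
(L(136) - 32021)/(37849 + 5552) = (√2*√136 - 32021)/(37849 + 5552) = (√2*(2*√34) - 32021)/43401 = (4*√17 - 32021)*(1/43401) = (-32021 + 4*√17)*(1/43401) = -32021/43401 + 4*√17/43401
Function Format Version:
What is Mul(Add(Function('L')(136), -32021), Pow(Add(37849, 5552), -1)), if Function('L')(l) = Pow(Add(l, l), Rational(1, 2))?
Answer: Add(Rational(-32021, 43401), Mul(Rational(4, 43401), Pow(17, Rational(1, 2)))) ≈ -0.73741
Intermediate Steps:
Function('L')(l) = Mul(Pow(2, Rational(1, 2)), Pow(l, Rational(1, 2))) (Function('L')(l) = Pow(Mul(2, l), Rational(1, 2)) = Mul(Pow(2, Rational(1, 2)), Pow(l, Rational(1, 2))))
Mul(Add(Function('L')(136), -32021), Pow(Add(37849, 5552), -1)) = Mul(Add(Mul(Pow(2, Rational(1, 2)), Pow(136, Rational(1, 2))), -32021), Pow(Add(37849, 5552), -1)) = Mul(Add(Mul(Pow(2, Rational(1, 2)), Mul(2, Pow(34, Rational(1, 2)))), -32021), Pow(43401, -1)) = Mul(Add(Mul(4, Pow(17, Rational(1, 2))), -32021), Rational(1, 43401)) = Mul(Add(-32021, Mul(4, Pow(17, Rational(1, 2)))), Rational(1, 43401)) = Add(Rational(-32021, 43401), Mul(Rational(4, 43401), Pow(17, Rational(1, 2))))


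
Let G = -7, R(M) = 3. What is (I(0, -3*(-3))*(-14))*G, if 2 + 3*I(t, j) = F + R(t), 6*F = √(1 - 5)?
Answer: 98/3 + 98*I/9 ≈ 32.667 + 10.889*I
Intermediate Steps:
F = I/3 (F = √(1 - 5)/6 = √(-4)/6 = (2*I)/6 = I/3 ≈ 0.33333*I)
I(t, j) = ⅓ + I/9 (I(t, j) = -⅔ + (I/3 + 3)/3 = -⅔ + (3 + I/3)/3 = -⅔ + (1 + I/9) = ⅓ + I/9)
(I(0, -3*(-3))*(-14))*G = ((⅓ + I/9)*(-14))*(-7) = (-14/3 - 14*I/9)*(-7) = 98/3 + 98*I/9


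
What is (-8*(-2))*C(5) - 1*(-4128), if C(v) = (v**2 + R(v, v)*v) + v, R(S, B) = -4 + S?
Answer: 4688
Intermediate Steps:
C(v) = v + v**2 + v*(-4 + v) (C(v) = (v**2 + (-4 + v)*v) + v = (v**2 + v*(-4 + v)) + v = v + v**2 + v*(-4 + v))
(-8*(-2))*C(5) - 1*(-4128) = (-8*(-2))*(5*(-3 + 2*5)) - 1*(-4128) = 16*(5*(-3 + 10)) + 4128 = 16*(5*7) + 4128 = 16*35 + 4128 = 560 + 4128 = 4688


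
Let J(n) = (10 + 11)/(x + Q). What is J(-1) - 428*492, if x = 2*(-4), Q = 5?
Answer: -210583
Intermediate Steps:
x = -8
J(n) = -7 (J(n) = (10 + 11)/(-8 + 5) = 21/(-3) = 21*(-1/3) = -7)
J(-1) - 428*492 = -7 - 428*492 = -7 - 210576 = -210583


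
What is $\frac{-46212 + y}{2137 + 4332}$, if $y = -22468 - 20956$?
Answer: $- \frac{89636}{6469} \approx -13.856$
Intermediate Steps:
$y = -43424$
$\frac{-46212 + y}{2137 + 4332} = \frac{-46212 - 43424}{2137 + 4332} = - \frac{89636}{6469}$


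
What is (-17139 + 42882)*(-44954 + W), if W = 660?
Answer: -1140260442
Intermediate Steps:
(-17139 + 42882)*(-44954 + W) = (-17139 + 42882)*(-44954 + 660) = 25743*(-44294) = -1140260442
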